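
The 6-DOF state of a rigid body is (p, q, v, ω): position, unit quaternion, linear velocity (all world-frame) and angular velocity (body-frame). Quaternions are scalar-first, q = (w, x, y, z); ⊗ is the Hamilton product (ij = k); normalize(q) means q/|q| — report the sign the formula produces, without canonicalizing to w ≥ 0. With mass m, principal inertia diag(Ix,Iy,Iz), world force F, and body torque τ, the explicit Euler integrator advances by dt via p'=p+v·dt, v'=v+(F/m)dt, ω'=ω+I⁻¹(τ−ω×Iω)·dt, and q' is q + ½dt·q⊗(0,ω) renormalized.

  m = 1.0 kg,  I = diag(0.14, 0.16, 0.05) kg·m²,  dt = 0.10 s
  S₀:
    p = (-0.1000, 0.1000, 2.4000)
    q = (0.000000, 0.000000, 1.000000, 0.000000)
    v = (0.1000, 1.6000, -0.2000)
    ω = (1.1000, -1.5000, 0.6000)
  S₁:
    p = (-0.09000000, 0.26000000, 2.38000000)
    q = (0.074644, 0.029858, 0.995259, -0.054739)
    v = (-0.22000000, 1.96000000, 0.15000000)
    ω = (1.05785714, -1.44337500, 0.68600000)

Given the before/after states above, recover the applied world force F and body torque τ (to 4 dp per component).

velocity change Δv = (-0.32000000, 0.36000000, 0.35000000)
F = m·Δv/dt = (-3.2000, 3.6000, 3.5000)
ω₁ − ω₀ = (-0.04214286, 0.05662500, 0.08600000)
precession coupling = (0.0990, 0.0594, -0.0330)
τ = I·(Δω/dt) + ω₀×(Iω₀) = (0.0400, 0.1500, 0.0100)

F = (-3.2000, 3.6000, 3.5000)
τ = (0.0400, 0.1500, 0.0100)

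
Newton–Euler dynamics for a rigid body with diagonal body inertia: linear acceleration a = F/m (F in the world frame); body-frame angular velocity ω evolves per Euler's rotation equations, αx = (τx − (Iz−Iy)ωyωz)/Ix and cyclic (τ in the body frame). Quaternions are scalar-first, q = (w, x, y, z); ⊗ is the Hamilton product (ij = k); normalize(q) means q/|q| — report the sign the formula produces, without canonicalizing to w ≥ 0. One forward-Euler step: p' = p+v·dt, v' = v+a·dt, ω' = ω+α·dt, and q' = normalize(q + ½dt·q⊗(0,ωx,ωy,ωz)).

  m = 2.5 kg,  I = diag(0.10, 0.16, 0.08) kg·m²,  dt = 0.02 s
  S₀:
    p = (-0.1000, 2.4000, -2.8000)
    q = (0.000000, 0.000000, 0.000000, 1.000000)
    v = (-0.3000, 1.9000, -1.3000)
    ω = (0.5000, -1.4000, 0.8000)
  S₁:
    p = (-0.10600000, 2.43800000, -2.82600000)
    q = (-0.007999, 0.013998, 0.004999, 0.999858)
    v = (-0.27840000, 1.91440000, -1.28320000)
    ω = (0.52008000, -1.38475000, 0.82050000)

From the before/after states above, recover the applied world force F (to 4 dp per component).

F = (2.7000, 1.8000, 2.1000)

velocity change Δv = (0.02160000, 0.01440000, 0.01680000)
F = m·Δv/dt = (2.7000, 1.8000, 2.1000)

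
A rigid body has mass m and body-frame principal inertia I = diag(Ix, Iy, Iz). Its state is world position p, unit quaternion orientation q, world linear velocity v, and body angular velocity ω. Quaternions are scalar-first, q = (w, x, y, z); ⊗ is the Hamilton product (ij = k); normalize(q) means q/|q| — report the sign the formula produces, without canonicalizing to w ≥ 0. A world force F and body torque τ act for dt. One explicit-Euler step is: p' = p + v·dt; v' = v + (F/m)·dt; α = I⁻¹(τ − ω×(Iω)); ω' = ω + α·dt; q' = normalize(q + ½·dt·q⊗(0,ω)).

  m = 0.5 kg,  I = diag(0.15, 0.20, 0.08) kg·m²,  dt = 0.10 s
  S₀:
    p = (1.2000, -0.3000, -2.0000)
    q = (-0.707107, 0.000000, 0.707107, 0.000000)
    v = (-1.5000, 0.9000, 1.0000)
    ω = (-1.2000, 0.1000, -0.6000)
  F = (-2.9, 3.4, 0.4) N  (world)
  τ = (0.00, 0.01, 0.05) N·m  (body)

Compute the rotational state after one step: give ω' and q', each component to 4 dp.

precession coupling ω×(Iω) = (0.0072, 0.0504, -0.0060)
angular accel α = (-0.0480, -0.2020, 0.7000)
new body rate ω' = (-1.2048, 0.0798, -0.5300)
Hamilton product q⊗(0,ω) = (-0.0707107, 0.4242642, -0.0707107, 1.2727926)
updated quaternion q' = (-0.7090, 0.0212, 0.7020, 0.0635)

ω' = (-1.2048, 0.0798, -0.5300)
q' = (-0.7090, 0.0212, 0.7020, 0.0635)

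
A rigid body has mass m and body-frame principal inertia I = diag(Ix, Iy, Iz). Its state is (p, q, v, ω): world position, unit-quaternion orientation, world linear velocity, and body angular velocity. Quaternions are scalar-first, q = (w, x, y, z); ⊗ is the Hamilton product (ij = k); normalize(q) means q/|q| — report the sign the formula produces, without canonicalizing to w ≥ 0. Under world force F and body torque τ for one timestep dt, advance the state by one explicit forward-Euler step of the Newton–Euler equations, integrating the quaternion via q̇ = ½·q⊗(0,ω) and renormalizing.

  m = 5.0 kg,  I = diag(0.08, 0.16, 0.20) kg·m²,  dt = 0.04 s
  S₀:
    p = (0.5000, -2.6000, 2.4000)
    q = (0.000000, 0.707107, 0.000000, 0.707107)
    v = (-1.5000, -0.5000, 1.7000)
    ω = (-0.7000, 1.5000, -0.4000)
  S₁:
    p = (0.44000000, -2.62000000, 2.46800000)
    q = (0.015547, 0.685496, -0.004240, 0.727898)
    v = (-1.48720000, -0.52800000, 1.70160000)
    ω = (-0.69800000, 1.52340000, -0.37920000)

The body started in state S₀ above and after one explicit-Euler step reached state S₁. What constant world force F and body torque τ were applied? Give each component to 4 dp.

v₁ − v₀ = (0.01280000, -0.02800000, 0.00160000)
m·(v₁−v₀)/dt = (1.6000, -3.5000, 0.2000)
rate change Δω = (0.00200000, 0.02340000, 0.02080000)
I·α + gyro = (-0.0200, 0.0600, 0.0200)

F = (1.6000, -3.5000, 0.2000)
τ = (-0.0200, 0.0600, 0.0200)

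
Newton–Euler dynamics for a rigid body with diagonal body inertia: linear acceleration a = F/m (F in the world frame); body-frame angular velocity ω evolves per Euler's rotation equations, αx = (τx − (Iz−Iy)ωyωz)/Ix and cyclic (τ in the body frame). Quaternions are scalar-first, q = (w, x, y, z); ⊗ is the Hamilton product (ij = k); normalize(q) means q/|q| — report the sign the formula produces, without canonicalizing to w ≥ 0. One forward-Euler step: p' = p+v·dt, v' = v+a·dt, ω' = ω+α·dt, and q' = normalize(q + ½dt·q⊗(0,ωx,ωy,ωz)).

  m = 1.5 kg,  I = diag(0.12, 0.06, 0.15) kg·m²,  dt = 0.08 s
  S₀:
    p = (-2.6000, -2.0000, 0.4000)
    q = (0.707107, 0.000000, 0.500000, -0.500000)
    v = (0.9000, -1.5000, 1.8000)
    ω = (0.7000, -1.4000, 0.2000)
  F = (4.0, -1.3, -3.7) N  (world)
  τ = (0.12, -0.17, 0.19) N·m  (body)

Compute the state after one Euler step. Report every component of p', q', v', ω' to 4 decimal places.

linear accel F/m = (2.6667, -0.8667, -2.4667)
p' = p + v·dt = (-2.5280, -2.1200, 0.5440)
v' = v + a·dt = (1.1133, -1.5693, 1.6027)
gyro term ω×Iω = (-0.0252, -0.0042, 0.0588)
α = I⁻¹(τ − ω×Iω) = (1.2100, -2.7633, 0.8747)
ω' = ω + α·dt = (0.7968, -1.6211, 0.2700)
2q̇ = q⊗(0,ω) = (0.8000000, -0.1050251, -1.3399498, -0.2085786)
updated quaternion q' = (0.7376, -0.0042, 0.4455, -0.5073)

p' = (-2.5280, -2.1200, 0.5440)
q' = (0.7376, -0.0042, 0.4455, -0.5073)
v' = (1.1133, -1.5693, 1.6027)
ω' = (0.7968, -1.6211, 0.2700)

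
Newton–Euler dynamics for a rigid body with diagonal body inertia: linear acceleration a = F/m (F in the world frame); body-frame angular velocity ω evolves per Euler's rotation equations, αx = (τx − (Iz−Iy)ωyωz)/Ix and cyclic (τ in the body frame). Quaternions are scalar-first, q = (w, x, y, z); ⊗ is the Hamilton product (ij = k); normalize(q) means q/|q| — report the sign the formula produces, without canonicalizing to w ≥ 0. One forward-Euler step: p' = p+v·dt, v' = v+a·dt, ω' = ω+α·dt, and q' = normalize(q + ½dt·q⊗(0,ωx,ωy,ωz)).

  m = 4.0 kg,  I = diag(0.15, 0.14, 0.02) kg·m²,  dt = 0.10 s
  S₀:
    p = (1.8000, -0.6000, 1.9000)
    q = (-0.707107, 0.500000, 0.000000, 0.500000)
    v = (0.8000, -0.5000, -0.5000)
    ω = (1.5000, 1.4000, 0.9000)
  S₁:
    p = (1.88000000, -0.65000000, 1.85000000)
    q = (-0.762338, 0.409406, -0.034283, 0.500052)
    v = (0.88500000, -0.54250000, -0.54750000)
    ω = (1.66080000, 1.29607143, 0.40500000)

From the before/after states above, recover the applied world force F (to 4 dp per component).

velocity change Δv = (0.08500000, -0.04250000, -0.04750000)
m·(v₁−v₀)/dt = (3.4000, -1.7000, -1.9000)

F = (3.4000, -1.7000, -1.9000)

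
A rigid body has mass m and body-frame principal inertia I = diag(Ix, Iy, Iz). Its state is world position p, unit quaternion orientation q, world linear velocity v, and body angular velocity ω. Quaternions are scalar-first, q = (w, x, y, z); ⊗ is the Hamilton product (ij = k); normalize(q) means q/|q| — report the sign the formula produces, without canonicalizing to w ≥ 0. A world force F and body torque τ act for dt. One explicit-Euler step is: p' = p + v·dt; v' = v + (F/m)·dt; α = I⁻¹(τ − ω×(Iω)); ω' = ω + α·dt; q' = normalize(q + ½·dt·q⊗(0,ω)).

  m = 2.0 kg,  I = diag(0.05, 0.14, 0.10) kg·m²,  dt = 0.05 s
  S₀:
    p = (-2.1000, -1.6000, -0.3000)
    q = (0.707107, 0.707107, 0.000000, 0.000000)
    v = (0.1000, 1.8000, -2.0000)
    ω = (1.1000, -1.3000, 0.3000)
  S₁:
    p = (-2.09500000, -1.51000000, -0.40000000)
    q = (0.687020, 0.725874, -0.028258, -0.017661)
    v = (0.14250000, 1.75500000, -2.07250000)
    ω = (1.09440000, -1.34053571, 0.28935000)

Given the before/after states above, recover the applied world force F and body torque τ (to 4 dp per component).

F = (1.7000, -1.8000, -2.9000)
τ = (0.0100, -0.1300, -0.1500)

velocity change Δv = (0.04250000, -0.04500000, -0.07250000)
F = m·Δv/dt = (1.7000, -1.8000, -2.9000)
Δω = ω₁−ω₀ = (-0.00560000, -0.04053571, -0.01065000)
I·α + gyro = (0.0100, -0.1300, -0.1500)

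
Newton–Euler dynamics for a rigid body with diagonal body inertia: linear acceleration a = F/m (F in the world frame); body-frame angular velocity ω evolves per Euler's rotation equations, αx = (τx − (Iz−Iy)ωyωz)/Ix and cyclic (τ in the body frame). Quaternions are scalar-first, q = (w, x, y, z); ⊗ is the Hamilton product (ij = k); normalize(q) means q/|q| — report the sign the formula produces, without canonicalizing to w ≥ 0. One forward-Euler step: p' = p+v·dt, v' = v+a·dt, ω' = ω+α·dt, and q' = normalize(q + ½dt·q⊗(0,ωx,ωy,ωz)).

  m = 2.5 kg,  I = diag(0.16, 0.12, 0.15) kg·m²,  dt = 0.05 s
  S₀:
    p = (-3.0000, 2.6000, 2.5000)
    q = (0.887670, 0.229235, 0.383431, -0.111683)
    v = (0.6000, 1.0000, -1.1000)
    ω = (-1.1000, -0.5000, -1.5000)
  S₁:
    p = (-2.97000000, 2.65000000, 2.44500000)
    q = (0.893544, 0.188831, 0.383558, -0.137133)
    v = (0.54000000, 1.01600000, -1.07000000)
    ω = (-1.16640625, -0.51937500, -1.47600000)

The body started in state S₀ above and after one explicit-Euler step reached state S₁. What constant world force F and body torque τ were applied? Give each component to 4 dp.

F = (-3.0000, 0.8000, 1.5000)
τ = (-0.1900, -0.0300, 0.0500)

ω₁ − ω₀ = (-0.06640625, -0.01937500, 0.02400000)
gyro term ω₀×Iω₀ = (0.0225, 0.0165, -0.0220)
τ = I·(Δω/dt) + ω₀×(Iω₀) = (-0.1900, -0.0300, 0.0500)
velocity change Δv = (-0.06000000, 0.01600000, 0.03000000)
m·(v₁−v₀)/dt = (-3.0000, 0.8000, 1.5000)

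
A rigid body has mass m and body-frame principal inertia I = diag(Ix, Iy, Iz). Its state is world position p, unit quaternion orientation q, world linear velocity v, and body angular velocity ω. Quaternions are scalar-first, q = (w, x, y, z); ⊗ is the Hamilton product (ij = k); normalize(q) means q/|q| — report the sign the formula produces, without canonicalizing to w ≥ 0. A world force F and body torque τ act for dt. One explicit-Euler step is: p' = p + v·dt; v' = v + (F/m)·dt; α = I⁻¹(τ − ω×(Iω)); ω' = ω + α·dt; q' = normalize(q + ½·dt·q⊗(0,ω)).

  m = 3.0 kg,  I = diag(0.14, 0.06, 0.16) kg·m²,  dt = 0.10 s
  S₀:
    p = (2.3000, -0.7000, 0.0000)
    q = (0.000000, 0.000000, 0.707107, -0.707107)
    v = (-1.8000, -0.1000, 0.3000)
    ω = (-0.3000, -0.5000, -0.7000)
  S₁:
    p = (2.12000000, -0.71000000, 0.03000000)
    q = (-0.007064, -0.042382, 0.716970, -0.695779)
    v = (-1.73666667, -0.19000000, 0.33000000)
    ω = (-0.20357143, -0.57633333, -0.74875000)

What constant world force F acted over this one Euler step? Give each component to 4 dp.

F = (1.9000, -2.7000, 0.9000)

v₁ − v₀ = (0.06333333, -0.09000000, 0.03000000)
F = m·Δv/dt = (1.9000, -2.7000, 0.9000)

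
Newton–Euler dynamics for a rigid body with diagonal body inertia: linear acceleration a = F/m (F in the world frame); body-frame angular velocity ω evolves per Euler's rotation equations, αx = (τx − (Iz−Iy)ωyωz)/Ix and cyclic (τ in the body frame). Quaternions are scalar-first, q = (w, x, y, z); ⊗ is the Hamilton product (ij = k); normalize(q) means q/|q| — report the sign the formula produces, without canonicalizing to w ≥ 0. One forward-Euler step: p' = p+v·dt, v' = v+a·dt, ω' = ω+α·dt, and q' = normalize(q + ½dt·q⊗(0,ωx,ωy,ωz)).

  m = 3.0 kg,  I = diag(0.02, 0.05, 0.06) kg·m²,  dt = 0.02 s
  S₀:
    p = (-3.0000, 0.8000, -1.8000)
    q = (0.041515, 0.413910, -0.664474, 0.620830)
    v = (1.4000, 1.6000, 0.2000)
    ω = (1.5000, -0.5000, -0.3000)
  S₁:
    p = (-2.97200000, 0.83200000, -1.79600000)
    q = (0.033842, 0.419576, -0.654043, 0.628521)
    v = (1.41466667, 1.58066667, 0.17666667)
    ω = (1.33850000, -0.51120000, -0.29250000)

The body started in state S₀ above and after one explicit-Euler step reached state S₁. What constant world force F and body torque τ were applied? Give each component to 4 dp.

F = (2.2000, -2.9000, -3.5000)
τ = (-0.1600, -0.0100, 0.0000)

v₁ − v₀ = (0.01466667, -0.01933333, -0.02333333)
m·(v₁−v₀)/dt = (2.2000, -2.9000, -3.5000)
Δω = ω₁−ω₀ = (-0.16150000, -0.01120000, 0.00750000)
gyro term ω₀×Iω₀ = (0.0015, 0.0180, -0.0225)
τ = I·(Δω/dt) + ω₀×(Iω₀) = (-0.1600, -0.0100, 0.0000)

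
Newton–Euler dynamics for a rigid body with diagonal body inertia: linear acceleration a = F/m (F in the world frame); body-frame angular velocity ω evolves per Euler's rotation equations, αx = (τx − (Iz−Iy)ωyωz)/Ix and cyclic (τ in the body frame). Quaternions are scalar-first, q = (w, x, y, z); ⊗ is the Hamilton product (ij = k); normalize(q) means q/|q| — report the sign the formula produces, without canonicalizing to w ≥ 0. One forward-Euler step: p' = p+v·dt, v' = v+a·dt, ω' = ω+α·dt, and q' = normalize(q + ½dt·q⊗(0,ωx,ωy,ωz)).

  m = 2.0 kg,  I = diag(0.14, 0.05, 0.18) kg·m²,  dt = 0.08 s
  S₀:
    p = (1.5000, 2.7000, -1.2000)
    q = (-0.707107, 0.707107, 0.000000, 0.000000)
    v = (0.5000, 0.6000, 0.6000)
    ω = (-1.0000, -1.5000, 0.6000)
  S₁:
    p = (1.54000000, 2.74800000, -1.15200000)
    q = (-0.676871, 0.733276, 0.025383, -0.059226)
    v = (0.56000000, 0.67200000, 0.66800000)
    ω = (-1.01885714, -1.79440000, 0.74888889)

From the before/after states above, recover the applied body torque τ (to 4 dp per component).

τ = (-0.1500, -0.1600, 0.2000)

ω₁ − ω₀ = (-0.01885714, -0.29440000, 0.14888889)
gyro term ω₀×Iω₀ = (-0.1170, 0.0240, -0.1350)
applied torque τ = (-0.1500, -0.1600, 0.2000)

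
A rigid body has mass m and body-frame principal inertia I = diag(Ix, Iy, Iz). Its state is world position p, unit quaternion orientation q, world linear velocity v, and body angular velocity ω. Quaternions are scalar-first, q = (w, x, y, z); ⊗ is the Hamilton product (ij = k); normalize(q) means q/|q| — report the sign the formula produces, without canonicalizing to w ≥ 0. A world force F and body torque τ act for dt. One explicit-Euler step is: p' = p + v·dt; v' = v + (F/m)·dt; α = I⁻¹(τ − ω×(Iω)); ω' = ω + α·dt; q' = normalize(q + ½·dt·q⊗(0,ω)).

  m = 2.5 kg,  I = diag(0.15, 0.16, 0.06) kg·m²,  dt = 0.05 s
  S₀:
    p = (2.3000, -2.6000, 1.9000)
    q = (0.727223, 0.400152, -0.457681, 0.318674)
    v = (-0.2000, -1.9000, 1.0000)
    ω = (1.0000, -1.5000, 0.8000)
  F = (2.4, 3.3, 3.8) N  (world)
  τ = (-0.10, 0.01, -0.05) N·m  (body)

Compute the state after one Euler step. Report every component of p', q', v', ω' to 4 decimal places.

p' = (2.2900, -2.6950, 1.9500)
q' = (0.6928, 0.4206, -0.4844, 0.3293)
v' = (-0.1520, -1.8340, 1.0760)
ω' = (0.9267, -1.5194, 0.7708)

p' = p + v·dt = (2.2900, -2.6950, 1.9500)
v' = v + a·dt = (-0.1520, -1.8340, 1.0760)
precession coupling ω×(Iω) = (0.1200, 0.0720, -0.0150)
α = I⁻¹(τ − ω×Iω) = (-1.4667, -0.3875, -0.5833)
ω + α·dt = (0.9267, -1.5194, 0.7708)
Hamilton product q⊗(0,ω) = (-1.3416127, 0.8390892, -1.0922821, 0.4392314)
q' = normalize(q + ½dt·q⊗(0,ω)) = (0.6928, 0.4206, -0.4844, 0.3293)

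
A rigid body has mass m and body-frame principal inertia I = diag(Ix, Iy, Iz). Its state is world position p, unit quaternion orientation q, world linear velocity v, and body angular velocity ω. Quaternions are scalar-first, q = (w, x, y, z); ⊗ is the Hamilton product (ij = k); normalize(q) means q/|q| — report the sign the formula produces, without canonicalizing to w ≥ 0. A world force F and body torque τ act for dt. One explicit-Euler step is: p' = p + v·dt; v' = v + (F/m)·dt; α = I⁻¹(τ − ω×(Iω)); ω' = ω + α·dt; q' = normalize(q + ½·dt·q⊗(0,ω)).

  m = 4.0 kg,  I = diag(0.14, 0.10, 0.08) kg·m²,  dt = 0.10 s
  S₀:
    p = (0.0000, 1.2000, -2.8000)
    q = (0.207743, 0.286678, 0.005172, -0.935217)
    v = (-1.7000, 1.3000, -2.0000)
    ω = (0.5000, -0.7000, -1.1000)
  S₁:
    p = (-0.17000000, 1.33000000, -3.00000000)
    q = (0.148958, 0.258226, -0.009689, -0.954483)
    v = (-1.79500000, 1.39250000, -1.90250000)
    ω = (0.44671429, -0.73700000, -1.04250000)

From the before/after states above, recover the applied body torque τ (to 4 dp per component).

Δω = ω₁−ω₀ = (-0.05328571, -0.03700000, 0.05750000)
applied torque τ = (-0.0900, -0.0700, 0.0600)

τ = (-0.0900, -0.0700, 0.0600)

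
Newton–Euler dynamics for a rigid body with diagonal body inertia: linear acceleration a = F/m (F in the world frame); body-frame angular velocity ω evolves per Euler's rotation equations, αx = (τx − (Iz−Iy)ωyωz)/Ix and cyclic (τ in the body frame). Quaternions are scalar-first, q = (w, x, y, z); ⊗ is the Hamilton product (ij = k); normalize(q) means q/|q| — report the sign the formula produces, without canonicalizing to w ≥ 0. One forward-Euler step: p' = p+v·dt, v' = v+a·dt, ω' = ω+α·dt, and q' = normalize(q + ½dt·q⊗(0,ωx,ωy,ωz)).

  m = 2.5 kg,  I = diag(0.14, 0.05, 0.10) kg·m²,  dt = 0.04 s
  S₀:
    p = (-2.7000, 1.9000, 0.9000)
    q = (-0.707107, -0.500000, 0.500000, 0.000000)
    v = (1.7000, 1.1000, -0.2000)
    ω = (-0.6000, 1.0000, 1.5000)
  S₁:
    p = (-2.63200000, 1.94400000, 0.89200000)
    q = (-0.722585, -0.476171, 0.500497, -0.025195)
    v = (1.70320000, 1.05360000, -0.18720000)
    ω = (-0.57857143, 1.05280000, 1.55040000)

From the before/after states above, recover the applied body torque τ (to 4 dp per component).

τ = (0.1500, 0.0300, 0.1800)

ω₁ − ω₀ = (0.02142857, 0.05280000, 0.05040000)
precession coupling = (0.0750, -0.0360, 0.0540)
I·α + gyro = (0.1500, 0.0300, 0.1800)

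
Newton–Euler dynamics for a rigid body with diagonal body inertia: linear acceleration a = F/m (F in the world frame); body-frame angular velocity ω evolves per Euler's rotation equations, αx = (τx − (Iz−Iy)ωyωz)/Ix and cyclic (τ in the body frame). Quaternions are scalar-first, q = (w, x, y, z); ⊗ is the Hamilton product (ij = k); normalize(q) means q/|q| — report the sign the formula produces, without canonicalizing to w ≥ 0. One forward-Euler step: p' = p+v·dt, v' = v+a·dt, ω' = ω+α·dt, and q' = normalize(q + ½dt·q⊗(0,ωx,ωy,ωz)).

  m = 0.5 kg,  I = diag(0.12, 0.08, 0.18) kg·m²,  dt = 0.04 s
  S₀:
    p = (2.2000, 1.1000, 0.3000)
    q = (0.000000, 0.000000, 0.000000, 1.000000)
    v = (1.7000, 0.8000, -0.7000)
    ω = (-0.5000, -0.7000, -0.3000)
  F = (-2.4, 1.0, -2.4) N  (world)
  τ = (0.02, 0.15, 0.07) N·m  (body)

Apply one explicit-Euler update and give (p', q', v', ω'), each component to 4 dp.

new position p' = (2.2680, 1.1320, 0.2720)
new velocity v' = (1.5080, 0.8800, -0.8920)
gyro term ω×Iω = (0.0210, -0.0090, -0.0140)
angular accel α = (-0.0083, 1.9875, 0.4667)
new body rate ω' = (-0.5003, -0.6205, -0.2813)
Hamilton product q⊗(0,ω) = (0.3000000, 0.7000000, -0.5000000, 0.0000000)
updated quaternion q' = (0.0060, 0.0140, -0.0100, 0.9998)

p' = (2.2680, 1.1320, 0.2720)
q' = (0.0060, 0.0140, -0.0100, 0.9998)
v' = (1.5080, 0.8800, -0.8920)
ω' = (-0.5003, -0.6205, -0.2813)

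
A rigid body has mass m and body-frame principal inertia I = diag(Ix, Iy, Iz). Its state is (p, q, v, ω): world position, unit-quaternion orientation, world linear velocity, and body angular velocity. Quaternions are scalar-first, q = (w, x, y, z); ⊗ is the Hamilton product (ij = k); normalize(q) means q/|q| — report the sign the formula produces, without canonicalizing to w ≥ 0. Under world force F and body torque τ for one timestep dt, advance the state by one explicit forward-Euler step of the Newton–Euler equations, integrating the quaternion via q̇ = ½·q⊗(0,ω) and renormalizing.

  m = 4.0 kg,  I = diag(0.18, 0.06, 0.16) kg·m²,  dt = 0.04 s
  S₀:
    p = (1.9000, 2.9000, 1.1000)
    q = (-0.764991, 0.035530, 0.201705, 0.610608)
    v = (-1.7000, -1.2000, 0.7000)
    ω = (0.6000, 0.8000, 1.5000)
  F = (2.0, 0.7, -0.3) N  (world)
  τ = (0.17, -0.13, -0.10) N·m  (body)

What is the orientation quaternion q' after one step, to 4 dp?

2q̇ = q⊗(0,ω) = (-1.0985940, -0.6449235, -0.2989230, -1.2400855)
q' = normalize(q + ½dt·q⊗(0,ω)) = (-0.7865, 0.0226, 0.1956, 0.5854)

q' = (-0.7865, 0.0226, 0.1956, 0.5854)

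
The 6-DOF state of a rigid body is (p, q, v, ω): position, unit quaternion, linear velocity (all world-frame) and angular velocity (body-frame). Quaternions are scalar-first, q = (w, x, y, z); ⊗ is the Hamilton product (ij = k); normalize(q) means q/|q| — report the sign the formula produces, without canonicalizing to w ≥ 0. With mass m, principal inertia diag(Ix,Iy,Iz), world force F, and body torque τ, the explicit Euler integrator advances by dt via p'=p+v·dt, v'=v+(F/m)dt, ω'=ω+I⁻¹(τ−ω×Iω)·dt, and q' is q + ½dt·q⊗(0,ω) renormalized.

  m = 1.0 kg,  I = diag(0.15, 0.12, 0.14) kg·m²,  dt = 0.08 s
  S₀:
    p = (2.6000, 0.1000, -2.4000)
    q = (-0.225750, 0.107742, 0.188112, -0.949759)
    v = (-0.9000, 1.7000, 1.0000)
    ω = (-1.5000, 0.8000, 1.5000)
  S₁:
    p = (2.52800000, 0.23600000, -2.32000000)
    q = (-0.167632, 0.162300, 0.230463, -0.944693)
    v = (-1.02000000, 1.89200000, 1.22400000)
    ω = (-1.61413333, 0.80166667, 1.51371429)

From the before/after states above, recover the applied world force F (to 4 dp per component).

F = (-1.5000, 2.4000, 2.8000)

v₁ − v₀ = (-0.12000000, 0.19200000, 0.22400000)
m·(v₁−v₀)/dt = (-1.5000, 2.4000, 2.8000)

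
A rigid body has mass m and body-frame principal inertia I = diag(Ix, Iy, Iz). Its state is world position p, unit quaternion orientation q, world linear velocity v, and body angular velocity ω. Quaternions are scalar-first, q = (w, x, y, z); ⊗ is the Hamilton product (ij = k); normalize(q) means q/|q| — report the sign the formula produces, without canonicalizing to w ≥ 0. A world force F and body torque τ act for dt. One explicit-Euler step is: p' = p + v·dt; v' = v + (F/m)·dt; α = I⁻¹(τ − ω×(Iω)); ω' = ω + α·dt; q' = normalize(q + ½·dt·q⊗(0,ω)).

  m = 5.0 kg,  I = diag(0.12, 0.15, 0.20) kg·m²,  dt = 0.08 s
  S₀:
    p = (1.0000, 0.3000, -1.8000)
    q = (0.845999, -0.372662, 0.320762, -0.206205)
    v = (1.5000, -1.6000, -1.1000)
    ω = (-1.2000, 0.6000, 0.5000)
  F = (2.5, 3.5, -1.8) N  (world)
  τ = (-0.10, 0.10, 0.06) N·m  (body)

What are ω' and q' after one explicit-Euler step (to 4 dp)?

ω' = (-1.2767, 0.6277, 0.5326)
q' = (0.8232, -0.4012, 0.3578, -0.1825)

ω×(Iω) gyroscopic = (0.0150, 0.0480, -0.0216)
angular accel α = (-0.9583, 0.3467, 0.4080)
ω + α·dt = (-1.2767, 0.6277, 0.5326)
q⊗(0,ω) = (-0.5365491, -0.7310948, 0.9413764, 0.5843167)
updated quaternion q' = (0.8232, -0.4012, 0.3578, -0.1825)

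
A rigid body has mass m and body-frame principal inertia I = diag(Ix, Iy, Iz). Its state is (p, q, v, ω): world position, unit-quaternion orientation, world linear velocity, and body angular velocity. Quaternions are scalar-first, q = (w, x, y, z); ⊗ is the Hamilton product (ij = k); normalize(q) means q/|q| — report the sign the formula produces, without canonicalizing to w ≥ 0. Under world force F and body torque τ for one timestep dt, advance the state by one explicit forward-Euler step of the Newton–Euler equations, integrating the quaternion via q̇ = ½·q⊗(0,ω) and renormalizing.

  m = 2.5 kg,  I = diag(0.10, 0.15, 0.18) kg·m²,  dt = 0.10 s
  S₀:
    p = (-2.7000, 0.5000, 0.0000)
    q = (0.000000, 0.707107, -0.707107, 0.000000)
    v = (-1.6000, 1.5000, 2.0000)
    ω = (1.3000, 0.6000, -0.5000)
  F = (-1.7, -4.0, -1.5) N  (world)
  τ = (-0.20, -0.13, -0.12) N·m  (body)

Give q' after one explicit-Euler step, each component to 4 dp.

2q̇ = q⊗(0,ω) = (-0.4949749, 0.3535535, 0.3535535, 1.3435033)
updated quaternion q' = (-0.0247, 0.7227, -0.6875, 0.0670)

q' = (-0.0247, 0.7227, -0.6875, 0.0670)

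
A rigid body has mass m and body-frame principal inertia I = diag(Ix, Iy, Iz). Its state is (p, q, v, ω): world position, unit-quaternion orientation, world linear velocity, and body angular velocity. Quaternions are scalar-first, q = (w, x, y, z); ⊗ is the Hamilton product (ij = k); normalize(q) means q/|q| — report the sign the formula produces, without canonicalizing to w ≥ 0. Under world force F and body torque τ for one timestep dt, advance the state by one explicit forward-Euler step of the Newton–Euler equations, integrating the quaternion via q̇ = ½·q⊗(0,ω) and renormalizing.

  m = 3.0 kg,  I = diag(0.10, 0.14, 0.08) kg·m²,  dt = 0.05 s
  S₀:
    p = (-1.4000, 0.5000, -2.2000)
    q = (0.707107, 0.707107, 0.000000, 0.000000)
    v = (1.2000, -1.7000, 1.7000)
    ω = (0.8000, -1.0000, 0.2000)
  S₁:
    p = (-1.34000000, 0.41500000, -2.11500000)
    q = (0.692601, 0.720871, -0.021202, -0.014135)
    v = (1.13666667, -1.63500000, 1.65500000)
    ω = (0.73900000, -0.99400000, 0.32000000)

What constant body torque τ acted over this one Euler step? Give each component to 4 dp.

τ = (-0.1100, 0.0200, 0.1600)

rate change Δω = (-0.06100000, 0.00600000, 0.12000000)
applied torque τ = (-0.1100, 0.0200, 0.1600)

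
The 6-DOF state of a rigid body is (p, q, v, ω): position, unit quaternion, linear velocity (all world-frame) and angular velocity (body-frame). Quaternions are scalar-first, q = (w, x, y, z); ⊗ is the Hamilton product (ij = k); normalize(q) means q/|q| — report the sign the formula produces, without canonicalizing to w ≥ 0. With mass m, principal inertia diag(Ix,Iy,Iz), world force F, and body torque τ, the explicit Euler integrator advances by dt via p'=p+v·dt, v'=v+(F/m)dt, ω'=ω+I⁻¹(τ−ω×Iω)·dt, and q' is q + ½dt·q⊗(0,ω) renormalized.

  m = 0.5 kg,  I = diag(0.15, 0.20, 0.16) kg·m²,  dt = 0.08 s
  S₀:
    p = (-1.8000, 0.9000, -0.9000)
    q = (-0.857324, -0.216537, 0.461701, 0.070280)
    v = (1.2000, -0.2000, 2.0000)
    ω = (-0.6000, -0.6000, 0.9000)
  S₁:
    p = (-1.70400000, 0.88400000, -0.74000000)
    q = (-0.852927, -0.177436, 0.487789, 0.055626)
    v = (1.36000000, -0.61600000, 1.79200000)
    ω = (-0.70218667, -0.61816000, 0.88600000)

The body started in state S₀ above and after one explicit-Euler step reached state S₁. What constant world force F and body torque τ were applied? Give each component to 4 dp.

F = (1.0000, -2.6000, -1.3000)
τ = (-0.1700, -0.0400, -0.0100)

ω₁ − ω₀ = (-0.10218667, -0.01816000, -0.01400000)
precession coupling = (0.0216, 0.0054, 0.0180)
τ = I·(Δω/dt) + ω₀×(Iω₀) = (-0.1700, -0.0400, -0.0100)
velocity change Δv = (0.16000000, -0.41600000, -0.20800000)
m·(v₁−v₀)/dt = (1.0000, -2.6000, -1.3000)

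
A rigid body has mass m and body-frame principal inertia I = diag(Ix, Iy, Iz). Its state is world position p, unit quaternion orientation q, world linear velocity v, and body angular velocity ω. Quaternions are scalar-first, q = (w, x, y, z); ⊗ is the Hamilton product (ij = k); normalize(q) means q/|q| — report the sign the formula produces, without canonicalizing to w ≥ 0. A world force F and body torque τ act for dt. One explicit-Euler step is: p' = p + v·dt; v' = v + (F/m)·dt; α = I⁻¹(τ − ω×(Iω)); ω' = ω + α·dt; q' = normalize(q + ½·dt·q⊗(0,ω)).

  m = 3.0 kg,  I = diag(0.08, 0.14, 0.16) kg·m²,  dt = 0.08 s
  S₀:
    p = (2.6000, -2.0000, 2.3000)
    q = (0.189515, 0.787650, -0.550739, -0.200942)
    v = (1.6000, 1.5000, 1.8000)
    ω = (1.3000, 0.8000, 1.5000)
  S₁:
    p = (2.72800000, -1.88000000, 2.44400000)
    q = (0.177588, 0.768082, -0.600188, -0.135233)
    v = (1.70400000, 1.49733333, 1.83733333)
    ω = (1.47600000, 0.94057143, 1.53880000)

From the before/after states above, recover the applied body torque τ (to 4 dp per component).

ω₁ − ω₀ = (0.17600000, 0.14057143, 0.03880000)
I·α + gyro = (0.2000, 0.0900, 0.1400)

τ = (0.2000, 0.0900, 0.1400)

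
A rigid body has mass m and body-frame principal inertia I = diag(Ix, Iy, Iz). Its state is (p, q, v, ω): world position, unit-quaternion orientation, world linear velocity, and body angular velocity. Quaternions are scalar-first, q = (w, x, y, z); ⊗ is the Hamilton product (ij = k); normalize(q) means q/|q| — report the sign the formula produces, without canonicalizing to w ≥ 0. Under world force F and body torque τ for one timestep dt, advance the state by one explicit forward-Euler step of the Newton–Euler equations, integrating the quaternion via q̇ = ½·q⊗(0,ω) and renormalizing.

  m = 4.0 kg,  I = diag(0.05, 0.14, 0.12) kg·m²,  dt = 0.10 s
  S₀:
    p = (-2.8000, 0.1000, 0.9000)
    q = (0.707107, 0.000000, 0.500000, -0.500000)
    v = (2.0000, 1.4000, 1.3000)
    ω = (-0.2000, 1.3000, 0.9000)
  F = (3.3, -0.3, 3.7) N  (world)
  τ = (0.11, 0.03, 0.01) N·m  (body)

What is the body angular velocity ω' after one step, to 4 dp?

gyro term ω×Iω = (-0.0234, 0.0126, -0.0234)
(τ − ω×Iω)/I = (2.6680, 0.1243, 0.2783)
ω' = ω + α·dt = (0.0668, 1.3124, 0.9278)

ω' = (0.0668, 1.3124, 0.9278)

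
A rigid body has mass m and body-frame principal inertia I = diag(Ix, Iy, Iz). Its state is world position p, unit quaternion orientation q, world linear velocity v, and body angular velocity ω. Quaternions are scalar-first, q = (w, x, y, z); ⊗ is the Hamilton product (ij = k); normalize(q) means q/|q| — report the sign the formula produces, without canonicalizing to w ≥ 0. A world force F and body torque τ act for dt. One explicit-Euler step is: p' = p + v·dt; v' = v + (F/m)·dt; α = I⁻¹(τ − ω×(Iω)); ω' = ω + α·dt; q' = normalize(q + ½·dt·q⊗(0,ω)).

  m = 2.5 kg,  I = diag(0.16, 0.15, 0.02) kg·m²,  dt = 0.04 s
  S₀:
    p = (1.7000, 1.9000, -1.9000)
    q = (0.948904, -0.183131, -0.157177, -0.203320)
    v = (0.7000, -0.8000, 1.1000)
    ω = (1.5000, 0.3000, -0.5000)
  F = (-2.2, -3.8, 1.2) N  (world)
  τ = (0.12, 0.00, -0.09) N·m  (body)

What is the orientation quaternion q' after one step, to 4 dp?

q' = (0.9528, -0.1518, -0.1593, -0.2091)

2q̇ = q⊗(0,ω) = (0.2201896, 1.5629405, -0.1118743, -0.2936258)
q + ½dt·q⊗(0,ω), renormalized = (0.9528, -0.1518, -0.1593, -0.2091)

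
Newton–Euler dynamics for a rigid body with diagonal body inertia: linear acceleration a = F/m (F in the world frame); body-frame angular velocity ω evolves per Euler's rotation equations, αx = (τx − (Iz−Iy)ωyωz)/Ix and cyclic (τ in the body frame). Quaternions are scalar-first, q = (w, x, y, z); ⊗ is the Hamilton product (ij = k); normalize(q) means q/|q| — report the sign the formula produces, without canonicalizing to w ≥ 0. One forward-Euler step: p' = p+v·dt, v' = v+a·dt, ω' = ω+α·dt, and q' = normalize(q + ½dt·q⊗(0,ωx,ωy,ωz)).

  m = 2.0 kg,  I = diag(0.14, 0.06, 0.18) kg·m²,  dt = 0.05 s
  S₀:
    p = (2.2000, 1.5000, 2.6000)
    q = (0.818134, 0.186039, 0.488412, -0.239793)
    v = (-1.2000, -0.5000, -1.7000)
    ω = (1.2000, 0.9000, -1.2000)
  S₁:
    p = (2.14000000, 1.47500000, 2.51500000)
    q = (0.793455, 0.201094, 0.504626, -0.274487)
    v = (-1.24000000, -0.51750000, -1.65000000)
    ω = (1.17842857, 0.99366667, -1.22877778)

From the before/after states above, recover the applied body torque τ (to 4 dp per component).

τ = (-0.1900, 0.1700, -0.1900)

Δω = ω₁−ω₀ = (-0.02157143, 0.09366667, -0.02877778)
precession coupling = (-0.1296, 0.0576, -0.0864)
I·α + gyro = (-0.1900, 0.1700, -0.1900)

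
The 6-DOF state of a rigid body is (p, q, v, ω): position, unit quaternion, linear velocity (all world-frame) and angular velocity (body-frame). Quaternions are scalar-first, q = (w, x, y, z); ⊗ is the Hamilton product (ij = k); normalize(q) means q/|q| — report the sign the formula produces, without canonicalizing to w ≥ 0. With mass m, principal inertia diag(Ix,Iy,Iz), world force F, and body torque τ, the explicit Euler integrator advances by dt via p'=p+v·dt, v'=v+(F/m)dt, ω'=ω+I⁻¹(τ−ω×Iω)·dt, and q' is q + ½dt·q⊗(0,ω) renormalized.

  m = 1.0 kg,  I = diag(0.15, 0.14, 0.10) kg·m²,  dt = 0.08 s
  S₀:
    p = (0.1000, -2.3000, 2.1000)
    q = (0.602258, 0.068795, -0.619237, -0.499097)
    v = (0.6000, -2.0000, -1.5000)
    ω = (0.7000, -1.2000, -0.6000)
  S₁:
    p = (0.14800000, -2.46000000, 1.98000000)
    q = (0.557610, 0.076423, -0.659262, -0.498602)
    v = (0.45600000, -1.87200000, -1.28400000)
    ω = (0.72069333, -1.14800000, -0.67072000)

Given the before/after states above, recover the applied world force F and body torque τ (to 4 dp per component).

F = (-1.8000, 1.6000, 2.7000)
τ = (0.0100, 0.0700, -0.0800)

Δv = v₁−v₀ = (-0.14400000, 0.12800000, 0.21600000)
m·(v₁−v₀)/dt = (-1.8000, 1.6000, 2.7000)
Δω = ω₁−ω₀ = (0.02069333, 0.05200000, -0.07072000)
ω₀×(Iω₀) = (-0.0288, -0.0210, 0.0084)
applied torque τ = (0.0100, 0.0700, -0.0800)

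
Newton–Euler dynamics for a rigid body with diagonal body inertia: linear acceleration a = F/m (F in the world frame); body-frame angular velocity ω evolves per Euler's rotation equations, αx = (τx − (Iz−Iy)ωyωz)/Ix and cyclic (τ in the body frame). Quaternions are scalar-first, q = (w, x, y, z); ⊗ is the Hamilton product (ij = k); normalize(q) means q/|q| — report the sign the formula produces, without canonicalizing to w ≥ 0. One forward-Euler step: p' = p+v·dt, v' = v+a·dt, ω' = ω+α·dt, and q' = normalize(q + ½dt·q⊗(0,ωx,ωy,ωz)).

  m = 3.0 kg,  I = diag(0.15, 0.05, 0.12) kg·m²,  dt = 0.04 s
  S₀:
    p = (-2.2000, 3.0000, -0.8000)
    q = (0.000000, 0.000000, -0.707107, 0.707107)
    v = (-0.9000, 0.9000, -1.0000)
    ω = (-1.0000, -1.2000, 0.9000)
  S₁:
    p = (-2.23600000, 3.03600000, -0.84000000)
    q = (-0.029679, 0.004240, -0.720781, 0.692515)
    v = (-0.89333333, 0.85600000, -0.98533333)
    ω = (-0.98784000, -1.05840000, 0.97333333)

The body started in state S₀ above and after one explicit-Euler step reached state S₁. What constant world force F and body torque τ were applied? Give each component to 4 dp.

v₁ − v₀ = (0.00666667, -0.04400000, 0.01466667)
applied force F = (0.5000, -3.3000, 1.1000)
rate change Δω = (0.01216000, 0.14160000, 0.07333333)
precession coupling = (-0.0756, -0.0270, -0.1200)
I·α + gyro = (-0.0300, 0.1500, 0.1000)

F = (0.5000, -3.3000, 1.1000)
τ = (-0.0300, 0.1500, 0.1000)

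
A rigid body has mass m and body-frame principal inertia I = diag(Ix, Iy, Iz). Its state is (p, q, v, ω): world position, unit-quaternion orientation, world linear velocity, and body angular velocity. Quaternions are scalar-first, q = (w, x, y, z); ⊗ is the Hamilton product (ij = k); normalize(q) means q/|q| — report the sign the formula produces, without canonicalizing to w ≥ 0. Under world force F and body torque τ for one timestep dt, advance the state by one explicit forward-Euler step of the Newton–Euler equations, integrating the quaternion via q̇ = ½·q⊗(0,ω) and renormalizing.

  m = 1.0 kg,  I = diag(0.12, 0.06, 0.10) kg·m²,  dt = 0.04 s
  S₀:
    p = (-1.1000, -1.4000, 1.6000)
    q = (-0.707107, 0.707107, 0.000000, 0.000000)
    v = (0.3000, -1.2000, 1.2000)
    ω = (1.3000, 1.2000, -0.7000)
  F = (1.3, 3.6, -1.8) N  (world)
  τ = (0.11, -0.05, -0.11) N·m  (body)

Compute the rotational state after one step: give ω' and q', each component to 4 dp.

ω' = (1.3479, 1.1788, -0.7066)
q' = (-0.7250, 0.6882, -0.0071, 0.0269)

α = I⁻¹(τ − ω×Iω) = (1.1967, -0.5300, -0.1640)
ω' = ω + α·dt = (1.3479, 1.1788, -0.7066)
2q̇ = q⊗(0,ω) = (-0.9192391, -0.9192391, -0.3535535, 1.3435033)
q' = normalize(q + ½dt·q⊗(0,ω)) = (-0.7250, 0.6882, -0.0071, 0.0269)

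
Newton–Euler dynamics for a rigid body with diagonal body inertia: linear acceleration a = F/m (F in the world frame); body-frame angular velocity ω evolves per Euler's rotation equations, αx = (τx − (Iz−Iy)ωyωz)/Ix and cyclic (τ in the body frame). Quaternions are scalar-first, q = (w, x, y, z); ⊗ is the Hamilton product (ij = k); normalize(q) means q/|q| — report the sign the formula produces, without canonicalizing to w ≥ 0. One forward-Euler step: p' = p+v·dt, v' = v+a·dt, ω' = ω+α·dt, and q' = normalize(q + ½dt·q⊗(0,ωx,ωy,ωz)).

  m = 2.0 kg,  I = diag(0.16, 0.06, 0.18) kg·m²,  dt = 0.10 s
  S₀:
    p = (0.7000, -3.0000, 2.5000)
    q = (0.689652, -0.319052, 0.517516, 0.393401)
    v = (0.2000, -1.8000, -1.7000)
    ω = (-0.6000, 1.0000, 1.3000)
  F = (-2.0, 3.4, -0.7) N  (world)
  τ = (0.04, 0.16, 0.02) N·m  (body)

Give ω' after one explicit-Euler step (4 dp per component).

ω' = (-0.6725, 1.2407, 1.2778)

gyro term ω×Iω = (0.1560, 0.0156, 0.0600)
α = I⁻¹(τ − ω×Iω) = (-0.7250, 2.4067, -0.2222)
ω + α·dt = (-0.6725, 1.2407, 1.2778)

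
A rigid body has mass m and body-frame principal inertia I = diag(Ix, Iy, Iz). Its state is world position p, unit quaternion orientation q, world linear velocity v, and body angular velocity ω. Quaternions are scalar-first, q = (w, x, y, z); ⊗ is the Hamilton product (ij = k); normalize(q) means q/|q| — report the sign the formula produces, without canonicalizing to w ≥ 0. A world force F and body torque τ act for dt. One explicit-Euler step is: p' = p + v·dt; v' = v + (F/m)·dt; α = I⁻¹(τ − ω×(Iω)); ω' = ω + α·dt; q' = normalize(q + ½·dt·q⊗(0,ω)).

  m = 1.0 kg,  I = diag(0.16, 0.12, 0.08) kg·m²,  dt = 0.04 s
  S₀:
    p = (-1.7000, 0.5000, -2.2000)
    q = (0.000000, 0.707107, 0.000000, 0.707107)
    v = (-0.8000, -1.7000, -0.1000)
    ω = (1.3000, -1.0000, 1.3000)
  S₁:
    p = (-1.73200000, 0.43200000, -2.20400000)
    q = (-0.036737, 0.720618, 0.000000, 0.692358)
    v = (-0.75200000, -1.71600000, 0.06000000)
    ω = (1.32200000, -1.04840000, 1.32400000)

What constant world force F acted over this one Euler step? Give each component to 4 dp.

F = (1.2000, -0.4000, 4.0000)

v₁ − v₀ = (0.04800000, -0.01600000, 0.16000000)
m·(v₁−v₀)/dt = (1.2000, -0.4000, 4.0000)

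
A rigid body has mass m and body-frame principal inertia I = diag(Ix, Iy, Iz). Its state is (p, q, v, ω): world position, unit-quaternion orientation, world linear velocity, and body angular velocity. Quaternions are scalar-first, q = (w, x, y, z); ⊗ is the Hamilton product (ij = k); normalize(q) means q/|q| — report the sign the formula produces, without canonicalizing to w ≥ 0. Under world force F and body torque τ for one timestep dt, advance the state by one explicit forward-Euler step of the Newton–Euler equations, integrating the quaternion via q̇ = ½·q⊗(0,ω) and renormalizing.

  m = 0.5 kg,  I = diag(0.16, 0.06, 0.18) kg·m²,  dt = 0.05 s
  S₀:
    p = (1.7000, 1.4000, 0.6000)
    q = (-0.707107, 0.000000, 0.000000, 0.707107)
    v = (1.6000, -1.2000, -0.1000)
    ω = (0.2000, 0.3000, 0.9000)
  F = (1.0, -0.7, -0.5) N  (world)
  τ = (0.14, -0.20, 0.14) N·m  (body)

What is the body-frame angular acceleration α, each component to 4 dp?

α = (0.6725, -3.2733, 0.8111)

gyro term ω×Iω = (0.0324, -0.0036, -0.0060)
(τ − ω×Iω)/I = (0.6725, -3.2733, 0.8111)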